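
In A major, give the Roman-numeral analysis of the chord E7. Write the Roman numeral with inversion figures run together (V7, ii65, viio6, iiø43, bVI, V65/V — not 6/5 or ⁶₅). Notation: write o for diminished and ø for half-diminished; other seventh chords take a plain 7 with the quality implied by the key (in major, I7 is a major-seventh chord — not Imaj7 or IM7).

Stacked in thirds the chord is E-G#-B-D: a dominant seventh chord on E.
In A major, E is the dominant; the diatonic dominant seventh chord there is V7.

V7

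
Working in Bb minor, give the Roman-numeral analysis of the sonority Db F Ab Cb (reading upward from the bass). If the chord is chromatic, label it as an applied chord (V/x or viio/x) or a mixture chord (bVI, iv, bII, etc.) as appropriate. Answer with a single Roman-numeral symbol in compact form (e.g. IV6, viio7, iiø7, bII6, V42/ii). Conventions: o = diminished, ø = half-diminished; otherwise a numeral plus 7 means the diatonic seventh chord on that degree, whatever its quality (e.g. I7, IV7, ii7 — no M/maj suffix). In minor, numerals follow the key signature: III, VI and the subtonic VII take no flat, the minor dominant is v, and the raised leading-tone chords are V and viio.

V7/VI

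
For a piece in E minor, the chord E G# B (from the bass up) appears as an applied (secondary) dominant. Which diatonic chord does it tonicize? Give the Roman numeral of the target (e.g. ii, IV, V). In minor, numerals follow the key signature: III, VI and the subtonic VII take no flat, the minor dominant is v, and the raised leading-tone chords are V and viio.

iv

The chord is a major triad on E.
A dominant resolves down a perfect fifth: E → A. In E minor, A is scale degree 4, i.e. iv.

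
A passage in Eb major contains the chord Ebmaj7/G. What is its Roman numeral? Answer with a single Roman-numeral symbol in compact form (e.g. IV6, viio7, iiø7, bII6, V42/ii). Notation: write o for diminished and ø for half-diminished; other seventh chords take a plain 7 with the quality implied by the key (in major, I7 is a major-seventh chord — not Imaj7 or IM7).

Stacked in thirds the chord is Eb-G-Bb-D: a major seventh chord on Eb.
Eb is scale degree 1 in Eb major, and a major seventh chord on that degree is written I7.
With G in the bass the chord is in first inversion, so the figured bass is 65.

I65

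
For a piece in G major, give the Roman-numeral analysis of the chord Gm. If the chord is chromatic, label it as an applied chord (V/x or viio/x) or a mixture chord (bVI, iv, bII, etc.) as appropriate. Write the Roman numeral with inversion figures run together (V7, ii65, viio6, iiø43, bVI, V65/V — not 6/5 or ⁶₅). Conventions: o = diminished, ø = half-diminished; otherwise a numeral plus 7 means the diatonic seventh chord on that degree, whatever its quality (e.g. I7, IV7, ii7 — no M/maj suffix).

The pitches G-Bb-D form a minor triad rooted on G.
G is the first degree of G major. This is the minor tonic, borrowed from the parallel minor.

i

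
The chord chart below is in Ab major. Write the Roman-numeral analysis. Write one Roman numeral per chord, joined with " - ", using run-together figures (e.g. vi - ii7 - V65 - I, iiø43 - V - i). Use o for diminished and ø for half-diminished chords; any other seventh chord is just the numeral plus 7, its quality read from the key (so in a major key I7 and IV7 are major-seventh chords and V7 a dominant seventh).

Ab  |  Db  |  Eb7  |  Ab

I - IV - V7 - I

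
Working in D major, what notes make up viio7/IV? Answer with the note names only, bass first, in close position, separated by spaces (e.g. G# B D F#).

The slash marks an applied leading-tone chord: viio of IV. In D major, IV is G, so the leading tone to it is F#, a half step below.
Building a fully diminished seventh chord on F# gives F#-A-C-Eb.

F# A C Eb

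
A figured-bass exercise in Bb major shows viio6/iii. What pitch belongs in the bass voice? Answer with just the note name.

E

The applied chord viio6/iii is rooted on C#: C#-E-G.
The figure 6 means first inversion — the third is in the bass.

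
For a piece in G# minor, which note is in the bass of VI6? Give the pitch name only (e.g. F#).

VI in G# minor has root E; the chord is E-G#-B.
The figure 6 means first inversion — the third is in the bass.

G#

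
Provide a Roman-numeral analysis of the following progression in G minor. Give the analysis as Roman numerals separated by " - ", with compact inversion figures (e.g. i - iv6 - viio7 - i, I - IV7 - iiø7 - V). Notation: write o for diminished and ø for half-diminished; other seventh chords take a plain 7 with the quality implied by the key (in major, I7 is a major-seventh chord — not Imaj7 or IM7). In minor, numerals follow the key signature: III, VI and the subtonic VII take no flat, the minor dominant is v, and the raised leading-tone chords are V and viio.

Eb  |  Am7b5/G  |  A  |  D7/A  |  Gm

VI - iiø42 - V/V - V43 - i

Eb: major triad on Eb = scale degree 6 → VI.
Am7b5/G has root A, degree 2 in G minor, so iiø42.
A: chromatic; A is V of V, so V/V.
D7/A: root D is the dominant; dominant seventh chord there is V43.
Gm: minor triad on G = scale degree 1 → i.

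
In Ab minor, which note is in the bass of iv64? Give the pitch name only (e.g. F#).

iv in Ab minor has root Db; the chord is Db-Fb-Ab.
The figure 64 means second inversion — the fifth is in the bass.

Ab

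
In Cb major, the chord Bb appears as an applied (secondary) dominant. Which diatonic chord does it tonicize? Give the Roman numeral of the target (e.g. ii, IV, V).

The chord is a major triad on Bb.
A dominant resolves down a perfect fifth: Bb → Eb. In Cb major, Eb is scale degree 3, i.e. iii.

iii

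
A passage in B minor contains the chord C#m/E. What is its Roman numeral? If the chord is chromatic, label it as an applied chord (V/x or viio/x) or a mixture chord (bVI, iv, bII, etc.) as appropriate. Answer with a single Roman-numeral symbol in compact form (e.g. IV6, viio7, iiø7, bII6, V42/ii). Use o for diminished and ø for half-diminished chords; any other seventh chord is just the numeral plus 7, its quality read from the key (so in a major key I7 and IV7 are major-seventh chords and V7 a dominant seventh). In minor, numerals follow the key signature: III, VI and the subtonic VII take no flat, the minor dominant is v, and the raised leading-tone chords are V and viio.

ii6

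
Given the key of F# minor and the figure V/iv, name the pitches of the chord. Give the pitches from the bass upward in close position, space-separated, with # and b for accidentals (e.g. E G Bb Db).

The slash means an applied dominant: we want the dominant of iv. In F# minor, iv is B minor, and its dominant is built on F#.
Building a major triad on F# gives F#-A#-C#.

F# A# C#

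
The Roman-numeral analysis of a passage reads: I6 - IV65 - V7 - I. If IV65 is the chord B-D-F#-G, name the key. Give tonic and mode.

D major

The anchor chord is a major seventh chord on G, labeled IV65.
Counting down 3 scale steps from G places the tonic on D; a major seventh chord on degree 4 is diatonic only in major.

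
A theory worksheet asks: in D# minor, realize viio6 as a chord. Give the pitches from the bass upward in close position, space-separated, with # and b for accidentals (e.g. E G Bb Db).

E# G# C##

In D# minor, the leading-tone chord is built on the raised seventh degree, C##.
That chord is spelled C##-E#-G#.
The figured bass 6 indicates first inversion, placing the third (E#) in the bass: E#-G#-C##.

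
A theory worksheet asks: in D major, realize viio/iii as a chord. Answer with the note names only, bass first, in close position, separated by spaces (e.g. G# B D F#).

viio/iii is a secondary leading-tone chord. The target iii is F# in D major; the applied chord is rooted a semitone below, on E#.
Building a diminished triad on E# gives E#-G#-B.

E# G# B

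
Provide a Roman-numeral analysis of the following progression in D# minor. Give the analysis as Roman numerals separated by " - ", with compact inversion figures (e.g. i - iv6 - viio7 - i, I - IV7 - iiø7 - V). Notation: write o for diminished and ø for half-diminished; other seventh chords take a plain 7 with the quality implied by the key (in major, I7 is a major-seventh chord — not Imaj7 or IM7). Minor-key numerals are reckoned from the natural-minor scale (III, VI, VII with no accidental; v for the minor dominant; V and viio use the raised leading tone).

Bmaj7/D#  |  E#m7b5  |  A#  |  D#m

VI65 - iiø7 - V - i

Bmaj7/D# has root B, degree 6 in D# minor, so VI65.
E#m7b5: root E# is the supertonic; half-diminished seventh chord there is iiø7.
A#: root A# is the dominant; major triad there is V.
D#m has root D#, degree 1 in D# minor, so i.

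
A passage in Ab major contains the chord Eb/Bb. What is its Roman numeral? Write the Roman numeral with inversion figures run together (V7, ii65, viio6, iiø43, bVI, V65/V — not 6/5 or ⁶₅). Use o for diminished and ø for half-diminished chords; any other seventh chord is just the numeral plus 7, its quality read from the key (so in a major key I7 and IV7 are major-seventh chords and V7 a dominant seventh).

V64

The pitches Eb-G-Bb form a major triad rooted on Eb.
Eb is scale degree 5 in Ab major, and a major triad on that degree is written V.
With Bb in the bass the chord is in second inversion, so the figured bass is 64.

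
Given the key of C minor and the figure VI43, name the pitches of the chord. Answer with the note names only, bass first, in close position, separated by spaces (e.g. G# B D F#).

Eb G Ab C

The numeral's case and figure indicate a major seventh chord. In C minor its root, scale degree 6, is Ab.
That chord is spelled Ab-C-Eb-G.
With the 43 figure the chord is in second inversion; from the bass Eb upward in close position it reads Eb-G-Ab-C.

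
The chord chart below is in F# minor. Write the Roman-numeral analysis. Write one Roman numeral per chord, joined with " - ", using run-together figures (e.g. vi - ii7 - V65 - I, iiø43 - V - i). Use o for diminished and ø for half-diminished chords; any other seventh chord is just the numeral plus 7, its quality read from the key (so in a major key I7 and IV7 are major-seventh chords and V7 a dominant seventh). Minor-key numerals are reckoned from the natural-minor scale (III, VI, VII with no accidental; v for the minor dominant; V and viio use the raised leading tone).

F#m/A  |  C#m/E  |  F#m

i6 - v6 - i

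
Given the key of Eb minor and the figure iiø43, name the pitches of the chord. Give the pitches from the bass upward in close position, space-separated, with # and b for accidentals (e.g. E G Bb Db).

Cb Eb F Ab

The numeral's case and figure indicate a half-diminished seventh chord. In Eb minor its root, the second degree, is F.
That chord is spelled F-Ab-Cb-Eb.
With the 43 figure the chord is in second inversion; from the bass Cb upward in close position it reads Cb-Eb-F-Ab.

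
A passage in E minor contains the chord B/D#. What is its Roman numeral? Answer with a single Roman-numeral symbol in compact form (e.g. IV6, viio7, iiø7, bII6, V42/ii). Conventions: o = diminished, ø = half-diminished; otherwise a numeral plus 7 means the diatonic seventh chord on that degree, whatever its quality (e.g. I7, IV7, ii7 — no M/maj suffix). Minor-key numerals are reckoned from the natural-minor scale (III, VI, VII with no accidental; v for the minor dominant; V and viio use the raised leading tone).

V6

Stacked in thirds the chord is B-D#-F#: a major triad on B.
In E minor, B is the dominant; the diatonic major triad there is V.
With D# in the bass the chord is in first inversion, so the figured bass is 6.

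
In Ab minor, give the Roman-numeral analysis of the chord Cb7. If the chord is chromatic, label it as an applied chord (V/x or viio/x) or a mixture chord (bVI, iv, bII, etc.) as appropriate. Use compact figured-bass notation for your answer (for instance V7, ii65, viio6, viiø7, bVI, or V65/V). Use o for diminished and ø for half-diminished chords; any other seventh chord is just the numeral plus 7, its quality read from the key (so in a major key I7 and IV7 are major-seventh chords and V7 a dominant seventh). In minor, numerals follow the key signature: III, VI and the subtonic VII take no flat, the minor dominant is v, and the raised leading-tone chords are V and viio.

Stacked in thirds the chord is Cb-Eb-Gb-Bbb: a dominant seventh chord on Cb.
Cb is not a diatonic chord root with this quality in Ab minor, but it lies a perfect fifth above Fb (VI), so the chord functions as an applied dominant of VI.

V7/VI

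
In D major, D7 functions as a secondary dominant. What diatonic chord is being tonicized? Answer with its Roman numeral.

IV

The chord is a dominant seventh chord on D.
A dominant resolves down a perfect fifth: D → G. In D major, G is scale degree 4, i.e. IV.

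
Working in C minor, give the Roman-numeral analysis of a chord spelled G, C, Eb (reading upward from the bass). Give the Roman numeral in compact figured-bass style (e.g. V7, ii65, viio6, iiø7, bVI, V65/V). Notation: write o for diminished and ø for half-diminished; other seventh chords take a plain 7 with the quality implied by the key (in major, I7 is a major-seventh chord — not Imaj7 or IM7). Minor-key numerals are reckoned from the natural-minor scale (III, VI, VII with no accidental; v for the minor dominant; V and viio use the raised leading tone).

i64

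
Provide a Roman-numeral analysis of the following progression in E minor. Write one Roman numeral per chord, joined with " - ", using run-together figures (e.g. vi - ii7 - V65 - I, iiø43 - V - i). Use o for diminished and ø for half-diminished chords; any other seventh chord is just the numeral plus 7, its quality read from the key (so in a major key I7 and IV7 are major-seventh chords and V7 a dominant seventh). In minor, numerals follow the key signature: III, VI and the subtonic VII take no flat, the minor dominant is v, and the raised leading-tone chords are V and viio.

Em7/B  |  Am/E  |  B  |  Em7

i43 - iv64 - V - i7

Em7/B has root E, degree 1 in E minor, so i43.
Am/E has root A, degree 4 in E minor, so iv64.
B has root B, degree 5 in E minor, so V.
Em7 has root E, degree 1 in E minor, so i7.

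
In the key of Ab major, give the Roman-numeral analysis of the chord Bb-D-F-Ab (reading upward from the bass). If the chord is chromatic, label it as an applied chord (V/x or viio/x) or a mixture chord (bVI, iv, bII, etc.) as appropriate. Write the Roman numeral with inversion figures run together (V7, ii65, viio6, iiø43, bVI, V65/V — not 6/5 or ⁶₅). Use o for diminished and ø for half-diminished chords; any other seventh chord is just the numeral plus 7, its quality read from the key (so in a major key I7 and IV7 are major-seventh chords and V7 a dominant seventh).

V7/V

Stacked in thirds the chord is Bb-D-F-Ab: a dominant seventh chord on Bb.
Bb is not a diatonic chord root with this quality in Ab major, but it lies a perfect fifth above Eb (V), so the chord functions as an applied dominant of V.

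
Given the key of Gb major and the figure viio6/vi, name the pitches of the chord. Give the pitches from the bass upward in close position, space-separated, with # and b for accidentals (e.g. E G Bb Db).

F Ab D

The slash marks an applied leading-tone chord: viio of vi. In Gb major, vi is Eb, so the leading tone to it is D, a half step below.
Building a diminished triad on D gives D-F-Ab.
With the 6 figure the chord is in first inversion; from the bass F upward in close position it reads F-Ab-D.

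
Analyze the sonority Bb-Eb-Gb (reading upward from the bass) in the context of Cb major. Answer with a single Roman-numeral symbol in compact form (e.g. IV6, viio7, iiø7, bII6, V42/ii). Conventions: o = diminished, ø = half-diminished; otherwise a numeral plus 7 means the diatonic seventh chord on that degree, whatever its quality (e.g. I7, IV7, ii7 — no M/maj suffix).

iii64

Stacked in thirds the chord is Eb-Gb-Bb: a minor triad on Eb.
Eb is scale degree 3 in Cb major, and a minor triad on that degree is written iii.
With Bb in the bass the chord is in second inversion, so the figured bass is 64.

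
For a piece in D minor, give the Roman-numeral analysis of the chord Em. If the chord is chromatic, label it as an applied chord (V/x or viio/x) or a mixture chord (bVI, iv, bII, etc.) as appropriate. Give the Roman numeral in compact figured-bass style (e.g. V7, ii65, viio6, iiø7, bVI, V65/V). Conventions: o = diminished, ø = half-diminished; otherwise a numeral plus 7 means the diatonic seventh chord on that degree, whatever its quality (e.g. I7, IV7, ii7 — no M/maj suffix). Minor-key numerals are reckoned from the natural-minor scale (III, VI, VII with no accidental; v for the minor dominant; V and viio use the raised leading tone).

Stacked in thirds the chord is E-G-B: a minor triad on E.
E is the second degree of D minor. This is the minor supertonic, borrowed from the parallel major (the Dorian ii).

ii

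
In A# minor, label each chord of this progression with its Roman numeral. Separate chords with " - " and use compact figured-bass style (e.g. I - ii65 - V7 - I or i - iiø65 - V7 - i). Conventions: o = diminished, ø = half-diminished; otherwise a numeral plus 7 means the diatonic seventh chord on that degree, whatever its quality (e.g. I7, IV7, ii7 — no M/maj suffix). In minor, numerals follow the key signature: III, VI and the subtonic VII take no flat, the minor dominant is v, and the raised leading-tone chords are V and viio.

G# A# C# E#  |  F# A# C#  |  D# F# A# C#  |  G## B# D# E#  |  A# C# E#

i42 - VI - iv7 - V65 - i

G#-A#-C#-E#: minor seventh chord on A# = scale degree 1 → i42.
F#-A#-C#: major triad on F# = scale degree 6 → VI.
D#-F#-A#-C# has root D#, degree 4 in A# minor, so iv7.
G##-B#-D#-E#: root E# is the dominant; dominant seventh chord there is V65.
A#-C#-E#: root A# is the tonic; minor triad there is i.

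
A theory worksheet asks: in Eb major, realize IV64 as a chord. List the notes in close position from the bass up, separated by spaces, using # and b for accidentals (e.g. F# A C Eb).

Eb Ab C

The numeral's case and figure indicate a major triad. In Eb major its root, the subdominant, is Ab.
That chord is spelled Ab-C-Eb.
The figured bass 64 indicates second inversion, placing the fifth (Eb) in the bass: Eb-Ab-C.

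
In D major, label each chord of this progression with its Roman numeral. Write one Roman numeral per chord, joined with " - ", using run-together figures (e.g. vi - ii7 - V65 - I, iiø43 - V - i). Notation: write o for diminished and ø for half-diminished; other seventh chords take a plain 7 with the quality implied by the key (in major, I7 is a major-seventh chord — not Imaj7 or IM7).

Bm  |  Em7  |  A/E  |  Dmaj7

vi - ii7 - V64 - I7

Bm: root B is the submediant; minor triad there is vi.
Em7: minor seventh chord on E = scale degree 2 → ii7.
A/E: major triad on A = scale degree 5 → V64.
Dmaj7: major seventh chord on D = scale degree 1 → I7.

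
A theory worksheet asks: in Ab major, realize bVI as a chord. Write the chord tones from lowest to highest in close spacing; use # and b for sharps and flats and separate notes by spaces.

Scale degree 6 in Ab major is F; lowering it a half step gives Fb. bVI is a major triad on the lowered sixth degree, borrowed from the parallel minor.
So the chord is Fb-Ab-Cb.

Fb Ab Cb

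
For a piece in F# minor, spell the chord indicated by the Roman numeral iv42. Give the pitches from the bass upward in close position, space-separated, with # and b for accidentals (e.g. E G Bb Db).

A B D F#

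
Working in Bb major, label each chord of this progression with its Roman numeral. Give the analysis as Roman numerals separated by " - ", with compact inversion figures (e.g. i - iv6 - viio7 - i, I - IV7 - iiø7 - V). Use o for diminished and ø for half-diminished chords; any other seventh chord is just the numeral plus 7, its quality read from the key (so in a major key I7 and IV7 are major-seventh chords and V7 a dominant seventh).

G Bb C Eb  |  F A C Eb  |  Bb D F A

G-Bb-C-Eb: minor seventh chord on C = scale degree 2 → ii43.
F-A-C-Eb: dominant seventh chord on F = scale degree 5 → V7.
Bb-D-F-A: major seventh chord on Bb = scale degree 1 → I7.

ii43 - V7 - I7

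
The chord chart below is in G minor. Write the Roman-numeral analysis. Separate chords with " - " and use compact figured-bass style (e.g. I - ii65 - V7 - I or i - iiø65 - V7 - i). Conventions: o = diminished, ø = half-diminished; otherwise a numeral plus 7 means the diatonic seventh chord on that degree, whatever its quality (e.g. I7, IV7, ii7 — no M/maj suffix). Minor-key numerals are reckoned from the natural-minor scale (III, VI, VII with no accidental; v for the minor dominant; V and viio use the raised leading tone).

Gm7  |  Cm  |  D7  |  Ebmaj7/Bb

Gm7 has root G, degree 1 in G minor, so i7.
Cm has root C, degree 4 in G minor, so iv.
D7: dominant seventh chord on D = scale degree 5 → V7.
Ebmaj7/Bb: major seventh chord on Eb = scale degree 6 → VI43.

i7 - iv - V7 - VI43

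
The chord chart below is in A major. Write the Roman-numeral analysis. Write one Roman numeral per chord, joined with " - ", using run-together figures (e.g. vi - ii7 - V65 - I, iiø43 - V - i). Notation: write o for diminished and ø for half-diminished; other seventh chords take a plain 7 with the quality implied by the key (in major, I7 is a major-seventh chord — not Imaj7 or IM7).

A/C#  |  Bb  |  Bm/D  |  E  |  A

I6 - bII - ii6 - V - I

A/C#: root A is the tonic; major triad there is I6.
Bb is non-diatonic — a major triad on the lowered supertonic (Bb): the Neapolitan chord, bII.
Bm/D: root B is the supertonic; minor triad there is ii6.
E: major triad on E = scale degree 5 → V.
A has root A, degree 1 in A major, so I.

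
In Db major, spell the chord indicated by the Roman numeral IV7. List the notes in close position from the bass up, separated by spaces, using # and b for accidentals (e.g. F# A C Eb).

In Db major, scale degree 4 is Gb, and the diatonic chord built there is a major seventh chord.
That chord is spelled Gb-Bb-Db-F.

Gb Bb Db F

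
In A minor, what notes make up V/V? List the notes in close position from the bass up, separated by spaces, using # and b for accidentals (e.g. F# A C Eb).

B D# F#

V/V is a secondary dominant — the dominant triad of V. V in A minor is E, so the applied chord's root is B, a perfect fifth above.
Building a major triad on B gives B-D#-F#.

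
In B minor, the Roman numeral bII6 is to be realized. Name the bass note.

bII in B minor has root C; the chord is C-E-G.
The figure 6 means first inversion — the third is in the bass.

E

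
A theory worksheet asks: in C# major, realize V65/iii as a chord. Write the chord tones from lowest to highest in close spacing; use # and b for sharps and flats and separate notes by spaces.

The slash means an applied dominant: we want the dominant of iii. In C# major, iii is E# minor, and its dominant is built on B#.
Building a dominant seventh chord on B# gives B#-D##-F##-A#.
With the 65 figure the chord is in first inversion; from the bass D## upward in close position it reads D##-F##-A#-B#.

D## F## A# B#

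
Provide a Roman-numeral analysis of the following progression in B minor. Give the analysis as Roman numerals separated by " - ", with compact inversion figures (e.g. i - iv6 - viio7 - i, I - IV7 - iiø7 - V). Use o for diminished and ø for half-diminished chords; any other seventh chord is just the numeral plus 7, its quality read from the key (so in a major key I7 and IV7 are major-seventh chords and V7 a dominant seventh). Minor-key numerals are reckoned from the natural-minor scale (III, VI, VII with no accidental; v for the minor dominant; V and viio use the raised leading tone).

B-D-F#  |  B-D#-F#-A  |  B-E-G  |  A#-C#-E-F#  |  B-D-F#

i - V7/iv - iv64 - V65 - i

B-D-F#: root B is the tonic; minor triad there is i.
B-D#-F#-A: a dominant seventh chord on B, the applied dominant of iv → V7/iv.
B-E-G: minor triad on E = scale degree 4 → iv64.
A#-C#-E-F#: root F# is the dominant; dominant seventh chord there is V65.
B-D-F#: root B is the tonic; minor triad there is i.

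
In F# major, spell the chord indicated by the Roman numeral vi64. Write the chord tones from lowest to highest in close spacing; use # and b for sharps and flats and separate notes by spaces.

A# D# F#

The numeral's case and figure indicate a minor triad. In F# major its root, the submediant, is D#.
That chord is spelled D#-F#-A#.
The figured bass 64 indicates second inversion, placing the fifth (A#) in the bass: A#-D#-F#.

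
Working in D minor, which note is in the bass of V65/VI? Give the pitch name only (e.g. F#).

The applied chord V65/VI is rooted on F: F-A-C-Eb.
The figure 65 means first inversion — the third is in the bass.

A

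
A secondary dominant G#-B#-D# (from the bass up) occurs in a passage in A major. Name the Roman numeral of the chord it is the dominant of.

The chord is a major triad on G#.
A dominant resolves down a perfect fifth: G# → C#. In A major, C# is scale degree 3, i.e. iii.

iii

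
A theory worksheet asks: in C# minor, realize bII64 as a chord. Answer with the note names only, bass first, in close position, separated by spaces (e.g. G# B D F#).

bII64 is the Neapolitan chord — a major triad on the lowered second degree. In C# minor that root is D.
So the chord is D-F#-A, a major triad.
With the 64 figure the chord is in second inversion; from the bass A upward in close position it reads A-D-F#.

A D F#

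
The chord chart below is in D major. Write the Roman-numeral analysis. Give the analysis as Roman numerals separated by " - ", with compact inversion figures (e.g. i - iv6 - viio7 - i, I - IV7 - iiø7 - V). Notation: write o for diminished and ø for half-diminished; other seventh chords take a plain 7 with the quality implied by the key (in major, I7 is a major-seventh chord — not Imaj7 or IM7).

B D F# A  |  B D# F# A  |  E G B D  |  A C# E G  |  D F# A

vi7 - V7/ii - ii7 - V7 - I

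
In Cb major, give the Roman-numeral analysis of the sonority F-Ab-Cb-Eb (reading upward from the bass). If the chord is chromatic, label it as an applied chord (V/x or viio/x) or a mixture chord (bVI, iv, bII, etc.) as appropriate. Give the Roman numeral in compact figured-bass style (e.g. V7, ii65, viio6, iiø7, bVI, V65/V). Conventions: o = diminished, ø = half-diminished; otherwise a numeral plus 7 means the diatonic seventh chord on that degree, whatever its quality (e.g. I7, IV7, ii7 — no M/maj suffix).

viiø7/V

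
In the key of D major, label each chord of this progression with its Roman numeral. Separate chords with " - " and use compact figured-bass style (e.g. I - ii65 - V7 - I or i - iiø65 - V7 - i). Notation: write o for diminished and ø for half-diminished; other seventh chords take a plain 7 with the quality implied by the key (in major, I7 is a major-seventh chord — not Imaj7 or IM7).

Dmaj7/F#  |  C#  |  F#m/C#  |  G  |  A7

I65 - V/iii - iii64 - IV - V7

Dmaj7/F#: major seventh chord on D = scale degree 1 → I65.
C#: a major triad on C#, the applied dominant of iii → V/iii.
F#m/C# has root F#, degree 3 in D major, so iii64.
G: root G is the subdominant; major triad there is IV.
A7 has root A, degree 5 in D major, so V7.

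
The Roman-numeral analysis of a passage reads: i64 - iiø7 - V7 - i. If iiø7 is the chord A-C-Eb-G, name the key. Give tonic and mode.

The chord Am7b5 is a half-diminished seventh chord rooted on A; its label is iiø7.
iiø7 on A implies A is the supertonic; that puts the tonic at G, and the lowercase numeral fits minor mode.

G minor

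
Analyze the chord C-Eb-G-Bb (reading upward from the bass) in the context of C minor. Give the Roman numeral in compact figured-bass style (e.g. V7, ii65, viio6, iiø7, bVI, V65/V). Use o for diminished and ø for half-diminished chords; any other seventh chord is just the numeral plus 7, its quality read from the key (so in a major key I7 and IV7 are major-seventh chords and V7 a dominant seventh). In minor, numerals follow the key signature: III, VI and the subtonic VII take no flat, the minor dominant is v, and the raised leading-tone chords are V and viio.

i7

Stacked in thirds the chord is C-Eb-G-Bb: a minor seventh chord on C.
In C minor, C is the tonic; the diatonic minor seventh chord there is i7.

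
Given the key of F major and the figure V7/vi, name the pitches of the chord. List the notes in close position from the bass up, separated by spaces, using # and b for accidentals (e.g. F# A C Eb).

V7/vi is a secondary dominant — the dominant seventh of vi. vi in F major is D, so the applied chord's root is A, a perfect fifth above.
Building a dominant seventh chord on A gives A-C#-E-G.

A C# E G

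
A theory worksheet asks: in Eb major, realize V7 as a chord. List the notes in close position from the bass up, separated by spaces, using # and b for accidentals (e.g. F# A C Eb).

Bb D F Ab

In Eb major, the dominant is Bb, and the diatonic chord built there is a dominant seventh chord.
Stacking thirds from Bb gives Bb-D-F-Ab.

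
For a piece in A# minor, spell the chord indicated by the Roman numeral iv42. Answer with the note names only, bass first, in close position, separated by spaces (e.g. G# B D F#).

The numeral's case and figure indicate a minor seventh chord. In A# minor its root, the subdominant, is D#.
Stacking thirds from D# gives D#-F#-A#-C#.
With the 42 figure the chord is in third inversion; from the bass C# upward in close position it reads C#-D#-F#-A#.

C# D# F# A#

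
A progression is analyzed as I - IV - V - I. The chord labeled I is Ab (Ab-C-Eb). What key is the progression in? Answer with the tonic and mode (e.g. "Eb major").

Ab major

The chord Ab is a major triad rooted on Ab; its label is I.
If Ab is scale degree 1 and the mode makes that degree carry a major triad, the tonic is Ab and the mode is major.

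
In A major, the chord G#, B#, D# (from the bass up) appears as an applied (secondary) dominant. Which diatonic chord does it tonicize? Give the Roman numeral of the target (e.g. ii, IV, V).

The chord is a major triad on G#.
A dominant resolves down a perfect fifth: G# → C#. In A major, C# is scale degree 3, i.e. iii.

iii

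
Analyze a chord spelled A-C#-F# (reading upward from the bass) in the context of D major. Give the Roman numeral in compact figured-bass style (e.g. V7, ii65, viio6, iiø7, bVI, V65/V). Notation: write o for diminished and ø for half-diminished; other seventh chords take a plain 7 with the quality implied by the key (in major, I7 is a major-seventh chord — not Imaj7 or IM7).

iii6

Stacked in thirds the chord is F#-A-C#: a minor triad on F#.
In D major, F# is the mediant; the diatonic minor triad there is iii.
With A in the bass the chord is in first inversion, so the figured bass is 6.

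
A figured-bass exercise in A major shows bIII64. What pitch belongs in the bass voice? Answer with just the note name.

G

bIII in A major has root C; the chord is C-E-G.
The figure 64 means second inversion — the fifth is in the bass.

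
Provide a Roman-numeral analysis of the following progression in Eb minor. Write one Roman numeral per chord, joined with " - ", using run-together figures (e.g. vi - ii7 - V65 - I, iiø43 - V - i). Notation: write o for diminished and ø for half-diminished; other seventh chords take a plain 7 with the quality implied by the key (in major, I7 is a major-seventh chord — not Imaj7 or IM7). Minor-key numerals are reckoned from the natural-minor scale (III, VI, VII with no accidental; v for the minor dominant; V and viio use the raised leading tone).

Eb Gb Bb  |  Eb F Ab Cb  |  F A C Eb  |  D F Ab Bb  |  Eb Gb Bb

Eb-Gb-Bb: minor triad on Eb = scale degree 1 → i.
Eb-F-Ab-Cb has root F, degree 2 in Eb minor, so iiø42.
F-A-C-Eb: a dominant seventh chord on F, the applied dominant of V → V7/V.
D-F-Ab-Bb has root Bb, degree 5 in Eb minor, so V65.
Eb-Gb-Bb: root Eb is the tonic; minor triad there is i.

i - iiø42 - V7/V - V65 - i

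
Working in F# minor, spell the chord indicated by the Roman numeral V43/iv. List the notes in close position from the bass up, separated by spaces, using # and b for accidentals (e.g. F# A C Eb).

C# E F# A#

The slash means an applied dominant: we want the dominant of iv. In F# minor, iv is B minor, and its dominant is built on F#.
Building a dominant seventh chord on F# gives F#-A#-C#-E.
With the 43 figure the chord is in second inversion; from the bass C# upward in close position it reads C#-E-F#-A#.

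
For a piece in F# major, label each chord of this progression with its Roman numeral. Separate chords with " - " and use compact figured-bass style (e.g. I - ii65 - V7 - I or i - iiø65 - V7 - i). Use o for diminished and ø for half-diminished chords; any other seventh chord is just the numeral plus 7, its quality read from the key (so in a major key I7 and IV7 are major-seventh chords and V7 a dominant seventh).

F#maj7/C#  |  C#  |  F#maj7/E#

I43 - V - I42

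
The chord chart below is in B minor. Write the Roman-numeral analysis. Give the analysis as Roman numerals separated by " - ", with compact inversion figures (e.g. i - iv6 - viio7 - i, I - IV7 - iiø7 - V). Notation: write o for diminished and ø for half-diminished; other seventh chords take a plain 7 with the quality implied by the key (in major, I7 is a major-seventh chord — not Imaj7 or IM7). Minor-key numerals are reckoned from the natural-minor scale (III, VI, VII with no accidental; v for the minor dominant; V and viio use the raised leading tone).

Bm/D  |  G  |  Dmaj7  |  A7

i6 - VI - III7 - VII7

Bm/D: minor triad on B = scale degree 1 → i6.
G: major triad on G = scale degree 6 → VI.
Dmaj7: major seventh chord on D = scale degree 3 → III7.
A7 has root A, degree 7 in B minor, so VII7.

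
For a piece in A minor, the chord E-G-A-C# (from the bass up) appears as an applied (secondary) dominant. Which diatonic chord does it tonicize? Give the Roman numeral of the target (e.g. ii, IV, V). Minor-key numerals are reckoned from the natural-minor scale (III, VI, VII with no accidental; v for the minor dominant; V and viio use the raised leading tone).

iv

The chord is a dominant seventh chord on A.
A dominant resolves down a perfect fifth: A → D. In A minor, D is scale degree 4, i.e. iv.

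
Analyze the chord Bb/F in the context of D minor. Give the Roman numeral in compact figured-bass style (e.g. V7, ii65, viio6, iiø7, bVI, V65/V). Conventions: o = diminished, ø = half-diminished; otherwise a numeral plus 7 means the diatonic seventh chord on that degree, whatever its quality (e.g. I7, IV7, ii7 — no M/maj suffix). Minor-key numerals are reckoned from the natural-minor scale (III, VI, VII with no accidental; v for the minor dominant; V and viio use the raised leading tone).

VI64

Stacked in thirds the chord is Bb-D-F: a major triad on Bb.
In D minor, Bb is the submediant; the diatonic major triad there is VI.
With F in the bass the chord is in second inversion, so the figured bass is 64.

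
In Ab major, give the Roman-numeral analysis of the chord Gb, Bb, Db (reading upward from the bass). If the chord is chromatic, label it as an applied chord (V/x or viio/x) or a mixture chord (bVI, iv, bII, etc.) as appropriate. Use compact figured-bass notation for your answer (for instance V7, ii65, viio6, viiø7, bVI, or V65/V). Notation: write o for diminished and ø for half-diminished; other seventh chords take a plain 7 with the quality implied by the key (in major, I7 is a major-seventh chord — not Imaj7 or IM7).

Stacked in thirds the chord is Gb-Bb-Db: a major triad on Gb.
Gb is the lowered seventh degree of Ab major (diatonic 7 would be G). This is a major triad on the lowered seventh degree (the subtonic), borrowed from the parallel minor.

bVII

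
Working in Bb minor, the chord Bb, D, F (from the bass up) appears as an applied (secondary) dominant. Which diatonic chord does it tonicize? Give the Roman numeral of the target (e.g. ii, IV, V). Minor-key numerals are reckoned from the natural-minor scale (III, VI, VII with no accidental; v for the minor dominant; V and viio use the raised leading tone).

iv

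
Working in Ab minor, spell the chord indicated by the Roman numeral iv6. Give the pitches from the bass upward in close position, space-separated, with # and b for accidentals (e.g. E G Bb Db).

In Ab minor, scale degree 4 is Db, and the diatonic chord built there is a minor triad.
Stacking thirds from Db gives Db-Fb-Ab.
The figured bass 6 indicates first inversion, placing the third (Fb) in the bass: Fb-Ab-Db.

Fb Ab Db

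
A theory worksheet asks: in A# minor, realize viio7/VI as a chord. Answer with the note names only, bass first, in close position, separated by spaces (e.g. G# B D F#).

viio7/VI is a secondary leading-tone chord. The target VI is F# in A# minor; the applied chord is rooted a semitone below, on E#.
Building a fully diminished seventh chord on E# gives E#-G#-B-D.

E# G# B D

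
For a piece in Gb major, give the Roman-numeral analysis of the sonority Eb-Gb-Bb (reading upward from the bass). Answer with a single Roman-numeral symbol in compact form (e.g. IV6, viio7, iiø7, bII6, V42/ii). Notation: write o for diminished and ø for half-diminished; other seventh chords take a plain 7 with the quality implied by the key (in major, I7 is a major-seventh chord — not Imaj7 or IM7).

vi

Stacked in thirds the chord is Eb-Gb-Bb: a minor triad on Eb.
Eb is scale degree 6 in Gb major, and a minor triad on that degree is written vi.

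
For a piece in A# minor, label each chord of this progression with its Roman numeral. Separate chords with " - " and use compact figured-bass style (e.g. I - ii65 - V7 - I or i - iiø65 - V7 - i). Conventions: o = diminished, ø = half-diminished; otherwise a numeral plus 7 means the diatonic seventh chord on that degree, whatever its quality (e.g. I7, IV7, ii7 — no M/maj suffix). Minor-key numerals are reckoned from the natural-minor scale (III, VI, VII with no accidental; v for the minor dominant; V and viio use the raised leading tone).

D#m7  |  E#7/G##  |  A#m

D#m7 has root D#, degree 4 in A# minor, so iv7.
E#7/G##: dominant seventh chord on E# = scale degree 5 → V65.
A#m has root A#, degree 1 in A# minor, so i.

iv7 - V65 - i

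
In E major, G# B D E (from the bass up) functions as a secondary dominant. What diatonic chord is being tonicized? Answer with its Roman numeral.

IV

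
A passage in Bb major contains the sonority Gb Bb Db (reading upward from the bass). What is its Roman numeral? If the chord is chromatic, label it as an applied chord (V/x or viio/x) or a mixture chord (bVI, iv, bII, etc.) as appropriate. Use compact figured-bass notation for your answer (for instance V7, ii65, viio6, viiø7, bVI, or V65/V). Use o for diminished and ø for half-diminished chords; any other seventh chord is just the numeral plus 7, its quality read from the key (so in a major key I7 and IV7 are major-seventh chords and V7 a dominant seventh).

Stacked in thirds the chord is Gb-Bb-Db: a major triad on Gb.
Gb is the lowered sixth degree of Bb major (diatonic 6 would be G). This is a major triad on the lowered sixth degree, borrowed from the parallel minor.

bVI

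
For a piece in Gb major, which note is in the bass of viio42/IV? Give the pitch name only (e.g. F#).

Abb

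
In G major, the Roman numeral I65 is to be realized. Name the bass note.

I in G major has root G; the chord is G-B-D-F#.
The figure 65 means first inversion — the third is in the bass.

B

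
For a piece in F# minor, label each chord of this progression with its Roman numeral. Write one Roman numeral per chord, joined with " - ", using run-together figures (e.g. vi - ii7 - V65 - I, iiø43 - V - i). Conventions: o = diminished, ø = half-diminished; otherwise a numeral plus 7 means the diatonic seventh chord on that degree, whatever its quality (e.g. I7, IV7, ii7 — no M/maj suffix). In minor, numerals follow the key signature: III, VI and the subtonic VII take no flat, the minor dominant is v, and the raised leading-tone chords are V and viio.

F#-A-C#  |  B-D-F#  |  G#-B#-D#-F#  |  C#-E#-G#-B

F#-A-C#: root F# is the tonic; minor triad there is i.
B-D-F#: minor triad on B = scale degree 4 → iv.
G#-B#-D#-F#: chromatic; G# is V of V, so V7/V.
C#-E#-G#-B: dominant seventh chord on C# = scale degree 5 → V7.

i - iv - V7/V - V7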